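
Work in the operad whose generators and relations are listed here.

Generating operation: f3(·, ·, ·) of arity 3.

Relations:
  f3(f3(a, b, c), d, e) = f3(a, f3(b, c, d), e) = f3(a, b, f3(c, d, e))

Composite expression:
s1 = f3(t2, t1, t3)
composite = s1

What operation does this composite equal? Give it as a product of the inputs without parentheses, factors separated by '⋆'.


Every regrouping of f3 is equal, so read the t-inputs in written order.
f3(t2, t1, t3) spells out as t2 ⋆ t1 ⋆ t3

t2 ⋆ t1 ⋆ t3


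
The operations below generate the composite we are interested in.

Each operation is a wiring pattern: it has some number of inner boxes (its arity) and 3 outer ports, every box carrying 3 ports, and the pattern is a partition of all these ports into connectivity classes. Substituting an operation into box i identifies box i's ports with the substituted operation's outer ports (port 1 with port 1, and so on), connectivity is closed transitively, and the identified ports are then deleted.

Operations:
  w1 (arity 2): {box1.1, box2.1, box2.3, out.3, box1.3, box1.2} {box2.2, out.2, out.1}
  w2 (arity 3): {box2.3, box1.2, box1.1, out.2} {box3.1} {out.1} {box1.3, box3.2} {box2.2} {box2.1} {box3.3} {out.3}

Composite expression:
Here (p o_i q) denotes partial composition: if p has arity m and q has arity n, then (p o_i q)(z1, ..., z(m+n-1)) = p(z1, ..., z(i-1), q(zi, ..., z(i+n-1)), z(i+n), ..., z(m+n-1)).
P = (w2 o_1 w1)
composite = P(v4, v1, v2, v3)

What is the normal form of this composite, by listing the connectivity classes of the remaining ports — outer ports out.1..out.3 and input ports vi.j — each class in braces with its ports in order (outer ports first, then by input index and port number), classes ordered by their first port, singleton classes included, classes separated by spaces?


{out.1} {out.2, v1.2, v2.3} {out.3} {v1.1, v1.3, v3.2, v4.1, v4.2, v4.3} {v2.1} {v2.2} {v3.1} {v3.3}

After gluing at w2, chains via deleted ports link the v-ports.
the subtree at w1 composes to {out.1, out.2, v1.2} {out.3, v1.1, v1.3, v4.1, v4.2, v4.3} on (v4, v1); out.j = own outer ports
the subtree at w2 composes to {out.1} {out.2, v1.2, v2.3} {out.3} {v1.1, v1.3, v3.2, v4.1, v4.2, v4.3} {v2.1} {v2.2} {v3.1} {v3.3} on (v4, v1, v2, v3); out.j = own outer ports


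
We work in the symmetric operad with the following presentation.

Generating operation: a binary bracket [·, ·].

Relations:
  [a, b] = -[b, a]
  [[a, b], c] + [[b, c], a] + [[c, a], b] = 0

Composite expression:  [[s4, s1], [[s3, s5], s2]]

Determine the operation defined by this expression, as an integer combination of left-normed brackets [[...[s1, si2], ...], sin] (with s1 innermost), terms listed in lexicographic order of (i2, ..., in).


Antisymmetry and Jacobi reduce to s1-anchored left-normed brackets.
Composite bracket: [[s4, s1], [[s3, s5], s2]]
The bracket unfolds into 16 signed words via [a, b] = ab - ba (2^4 = 16).
Collect the words opening with s1:
  the word s1s4s2s3s5 carries sign +1 and contributes +[[[[s1, s4], s2], s3], s5]
  the word s1s4s2s5s3 carries sign -1 and contributes -[[[[s1, s4], s2], s5], s3]
  the word s1s4s3s5s2 carries sign -1 and contributes -[[[[s1, s4], s3], s5], s2]
  the word s1s4s5s3s2 carries sign +1 and contributes +[[[[s1, s4], s5], s3], s2]

[[[[s1, s4], s2], s3], s5] - [[[[s1, s4], s2], s5], s3] - [[[[s1, s4], s3], s5], s2] + [[[[s1, s4], s5], s3], s2]


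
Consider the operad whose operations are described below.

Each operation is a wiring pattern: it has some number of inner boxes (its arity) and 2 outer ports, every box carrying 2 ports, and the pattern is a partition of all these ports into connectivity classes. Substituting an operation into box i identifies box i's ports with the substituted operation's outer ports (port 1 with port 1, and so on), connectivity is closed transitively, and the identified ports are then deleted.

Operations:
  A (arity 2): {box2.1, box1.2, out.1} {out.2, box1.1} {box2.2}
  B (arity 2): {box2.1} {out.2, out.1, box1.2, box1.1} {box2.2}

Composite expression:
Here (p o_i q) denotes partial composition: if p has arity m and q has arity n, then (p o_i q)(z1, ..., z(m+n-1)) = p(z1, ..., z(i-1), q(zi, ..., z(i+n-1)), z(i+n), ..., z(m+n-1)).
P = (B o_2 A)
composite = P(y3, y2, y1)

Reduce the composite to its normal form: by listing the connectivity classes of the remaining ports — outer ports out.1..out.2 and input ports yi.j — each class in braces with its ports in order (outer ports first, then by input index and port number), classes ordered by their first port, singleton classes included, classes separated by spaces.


{out.1, out.2, y3.1, y3.2} {y1.1, y2.2} {y1.2} {y2.1}

After gluing at B, chains via deleted ports link the y-ports.
composing A on (y2, y1), with out.j its own outer ports: {out.1, y1.1, y2.2} {out.2, y2.1} {y1.2}
composing B on (y3, y2, y1), with out.j its own outer ports: {out.1, out.2, y3.1, y3.2} {y1.1, y2.2} {y1.2} {y2.1}


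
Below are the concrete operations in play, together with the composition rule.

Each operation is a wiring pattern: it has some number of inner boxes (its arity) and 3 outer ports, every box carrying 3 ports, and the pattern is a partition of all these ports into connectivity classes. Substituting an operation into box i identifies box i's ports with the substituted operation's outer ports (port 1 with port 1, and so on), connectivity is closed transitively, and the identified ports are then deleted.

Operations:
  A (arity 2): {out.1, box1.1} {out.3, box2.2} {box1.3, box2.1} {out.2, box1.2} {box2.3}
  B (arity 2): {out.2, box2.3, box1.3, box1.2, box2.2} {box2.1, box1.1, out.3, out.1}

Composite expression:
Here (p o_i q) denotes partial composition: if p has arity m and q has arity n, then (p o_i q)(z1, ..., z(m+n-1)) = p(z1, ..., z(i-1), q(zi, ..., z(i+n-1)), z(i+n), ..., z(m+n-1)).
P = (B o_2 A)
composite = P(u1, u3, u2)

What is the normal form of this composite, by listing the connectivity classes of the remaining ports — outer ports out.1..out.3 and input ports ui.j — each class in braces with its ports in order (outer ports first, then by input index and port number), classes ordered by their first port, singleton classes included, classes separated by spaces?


Substituting into B glues patterns; closure does the rest.
composing A on (u3, u2), with out.j its own outer ports: {out.1, u3.1} {out.2, u3.2} {out.3, u2.2} {u2.1, u3.3} {u2.3}
composing B on (u1, u3, u2), with out.j its own outer ports: {out.1, out.3, u1.1, u3.1} {out.2, u1.2, u1.3, u2.2, u3.2} {u2.1, u3.3} {u2.3}

{out.1, out.3, u1.1, u3.1} {out.2, u1.2, u1.3, u2.2, u3.2} {u2.1, u3.3} {u2.3}


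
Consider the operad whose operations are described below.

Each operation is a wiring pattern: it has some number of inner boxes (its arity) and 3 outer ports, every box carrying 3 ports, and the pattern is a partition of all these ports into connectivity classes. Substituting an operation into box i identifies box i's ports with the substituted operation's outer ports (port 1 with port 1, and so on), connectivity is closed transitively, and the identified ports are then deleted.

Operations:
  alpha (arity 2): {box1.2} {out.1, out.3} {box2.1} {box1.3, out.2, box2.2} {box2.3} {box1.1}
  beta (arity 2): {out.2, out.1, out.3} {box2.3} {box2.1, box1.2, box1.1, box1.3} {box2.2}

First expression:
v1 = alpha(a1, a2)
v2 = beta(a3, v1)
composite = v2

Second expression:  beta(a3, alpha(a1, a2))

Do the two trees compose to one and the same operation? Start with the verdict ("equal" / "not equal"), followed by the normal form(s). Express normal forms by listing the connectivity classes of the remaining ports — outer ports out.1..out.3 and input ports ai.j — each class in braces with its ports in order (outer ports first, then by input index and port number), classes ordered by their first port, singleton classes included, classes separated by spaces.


equal; both compose to {out.1, out.2, out.3} {a1.1} {a1.2} {a1.3, a2.2} {a2.1} {a2.3} {a3.1, a3.2, a3.3}

The first expression, normalized: {out.1, out.2, out.3} {a1.1} {a1.2} {a1.3, a2.2} {a2.1} {a2.3} {a3.1, a3.2, a3.3}
The second expression, normalized: {out.1, out.2, out.3} {a1.1} {a1.2} {a1.3, a2.2} {a2.1} {a2.3} {a3.1, a3.2, a3.3}
Both agree, so they are equal.


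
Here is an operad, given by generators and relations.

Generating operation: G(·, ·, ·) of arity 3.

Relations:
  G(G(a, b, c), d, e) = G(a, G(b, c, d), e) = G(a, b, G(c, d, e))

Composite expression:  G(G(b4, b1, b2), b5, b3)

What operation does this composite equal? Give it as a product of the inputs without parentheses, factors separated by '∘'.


b4 ∘ b1 ∘ b2 ∘ b5 ∘ b3


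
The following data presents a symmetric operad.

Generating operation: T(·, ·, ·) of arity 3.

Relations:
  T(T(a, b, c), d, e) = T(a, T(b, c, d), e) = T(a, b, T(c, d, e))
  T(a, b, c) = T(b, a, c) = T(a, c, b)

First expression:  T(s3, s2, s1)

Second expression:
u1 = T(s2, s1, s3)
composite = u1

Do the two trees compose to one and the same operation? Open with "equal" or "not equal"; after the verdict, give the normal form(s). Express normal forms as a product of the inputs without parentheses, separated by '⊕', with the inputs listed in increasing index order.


equal; both compose to s1 ⊕ s2 ⊕ s3

The first expression reduces to s1 ⊕ s2 ⊕ s3
The second expression reduces to s1 ⊕ s2 ⊕ s3
The normal forms match — equal.


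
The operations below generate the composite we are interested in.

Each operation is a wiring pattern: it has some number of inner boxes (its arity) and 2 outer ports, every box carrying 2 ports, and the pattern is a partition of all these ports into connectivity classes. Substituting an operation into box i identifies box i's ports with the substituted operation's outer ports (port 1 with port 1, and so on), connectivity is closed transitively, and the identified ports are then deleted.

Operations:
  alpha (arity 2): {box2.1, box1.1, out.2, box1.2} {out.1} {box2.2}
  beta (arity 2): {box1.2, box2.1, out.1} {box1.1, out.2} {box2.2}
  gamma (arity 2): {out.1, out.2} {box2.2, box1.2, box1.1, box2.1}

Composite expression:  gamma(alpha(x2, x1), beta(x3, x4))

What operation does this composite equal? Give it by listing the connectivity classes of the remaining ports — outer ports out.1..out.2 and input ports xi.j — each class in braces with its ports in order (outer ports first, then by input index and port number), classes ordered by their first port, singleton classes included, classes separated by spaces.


{out.1, out.2} {x1.1, x2.1, x2.2, x3.1, x3.2, x4.1} {x1.2} {x4.2}

Treat the ports identified at gamma as solder joints: merge, then drop.
the subtree at alpha composes to {out.1} {out.2, x1.1, x2.1, x2.2} {x1.2} on (x2, x1); out.j = own outer ports
the subtree at beta composes to {out.1, x3.2, x4.1} {out.2, x3.1} {x4.2} on (x3, x4); out.j = own outer ports
the subtree at gamma composes to {out.1, out.2} {x1.1, x2.1, x2.2, x3.1, x3.2, x4.1} {x1.2} {x4.2} on (x2, x1, x3, x4); out.j = own outer ports


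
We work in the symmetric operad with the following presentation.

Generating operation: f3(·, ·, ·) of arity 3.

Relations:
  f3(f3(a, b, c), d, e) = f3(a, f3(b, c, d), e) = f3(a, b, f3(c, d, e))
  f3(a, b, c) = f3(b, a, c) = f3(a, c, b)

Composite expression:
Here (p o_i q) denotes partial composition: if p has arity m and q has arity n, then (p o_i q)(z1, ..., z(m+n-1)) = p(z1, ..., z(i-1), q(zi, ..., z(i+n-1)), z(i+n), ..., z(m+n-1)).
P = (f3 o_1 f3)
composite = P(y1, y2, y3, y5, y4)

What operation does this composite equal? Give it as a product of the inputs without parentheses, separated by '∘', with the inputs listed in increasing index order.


y1 ∘ y2 ∘ y3 ∘ y4 ∘ y5

With f3 associative and commutative, the y-input set is all that matters.
f3(y1, y2, y3) collapses to y1 ∘ y2 ∘ y3
f3(f3(y1, y2, y3), y5, y4) collapses to y1 ∘ y2 ∘ y3 ∘ y5 ∘ y4
the factors in increasing index order: y1 ∘ y2 ∘ y3 ∘ y4 ∘ y5


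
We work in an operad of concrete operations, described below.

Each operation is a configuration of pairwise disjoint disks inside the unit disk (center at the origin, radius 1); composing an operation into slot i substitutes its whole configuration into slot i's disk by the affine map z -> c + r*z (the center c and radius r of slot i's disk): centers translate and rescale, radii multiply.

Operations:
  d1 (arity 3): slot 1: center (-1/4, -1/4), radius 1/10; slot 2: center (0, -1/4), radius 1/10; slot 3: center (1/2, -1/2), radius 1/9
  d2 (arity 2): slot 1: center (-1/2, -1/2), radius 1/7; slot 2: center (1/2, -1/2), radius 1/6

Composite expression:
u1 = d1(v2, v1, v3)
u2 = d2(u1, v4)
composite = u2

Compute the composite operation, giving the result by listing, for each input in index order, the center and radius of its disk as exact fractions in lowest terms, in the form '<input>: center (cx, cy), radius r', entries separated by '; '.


v1: center (-1/2, -15/28), radius 1/70; v2: center (-15/28, -15/28), radius 1/70; v3: center (-3/7, -4/7), radius 1/63; v4: center (1/2, -1/2), radius 1/6

Only the slot chain above each v matters under d2; compose those maps.
v2: after 2 affine steps, its disk has center (-15/28, -15/28), radius 1/70
v1: after 2 affine steps, its disk has center (-1/2, -15/28), radius 1/70
v3: after 2 affine steps, its disk has center (-3/7, -4/7), radius 1/63
v4: after 1 affine step, its disk has center (1/2, -1/2), radius 1/6


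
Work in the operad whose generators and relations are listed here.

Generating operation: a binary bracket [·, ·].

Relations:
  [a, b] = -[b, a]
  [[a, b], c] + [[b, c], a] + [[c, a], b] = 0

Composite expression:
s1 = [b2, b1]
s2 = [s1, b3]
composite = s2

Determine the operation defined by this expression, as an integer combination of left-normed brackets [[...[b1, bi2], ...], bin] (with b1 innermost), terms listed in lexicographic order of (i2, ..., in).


-[[b1, b2], b3]

Expand each bracket as ab - ba; the b1-initial words give the coefficients.
Composite bracket: [[b2, b1], b3]
Expanding via [a, b] = ab - ba: 4 signed words (2^2 = 4).
The b1-initial words carry the normal form:
  the word b1b2b3 carries sign -1 and contributes -[[b1, b2], b3]


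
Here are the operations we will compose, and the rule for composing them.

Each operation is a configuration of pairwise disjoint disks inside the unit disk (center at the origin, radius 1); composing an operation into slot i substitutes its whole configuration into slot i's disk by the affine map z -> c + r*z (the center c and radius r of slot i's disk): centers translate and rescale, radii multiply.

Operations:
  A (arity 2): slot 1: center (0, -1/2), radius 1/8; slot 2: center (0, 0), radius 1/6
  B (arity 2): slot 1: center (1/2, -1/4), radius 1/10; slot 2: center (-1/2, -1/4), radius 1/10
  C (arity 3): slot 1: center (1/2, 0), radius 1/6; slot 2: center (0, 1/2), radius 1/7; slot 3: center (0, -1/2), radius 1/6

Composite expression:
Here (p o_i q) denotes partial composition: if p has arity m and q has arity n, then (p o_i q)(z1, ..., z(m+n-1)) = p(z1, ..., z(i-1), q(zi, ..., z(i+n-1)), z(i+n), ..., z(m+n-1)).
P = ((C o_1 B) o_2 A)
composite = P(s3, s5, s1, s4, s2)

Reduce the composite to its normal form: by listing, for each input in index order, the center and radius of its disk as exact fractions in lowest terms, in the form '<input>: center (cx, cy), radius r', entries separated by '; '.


Affine substitution under C: radii multiply and s-centers shift.
s3 passes through 2 substitutions, ending at center (7/12, -1/24), radius 1/60
s5 passes through 3 substitutions, ending at center (5/12, -1/20), radius 1/480
s1 passes through 3 substitutions, ending at center (5/12, -1/24), radius 1/360
s4 passes through 1 substitution, ending at center (0, 1/2), radius 1/7
s2 passes through 1 substitution, ending at center (0, -1/2), radius 1/6

s1: center (5/12, -1/24), radius 1/360; s2: center (0, -1/2), radius 1/6; s3: center (7/12, -1/24), radius 1/60; s4: center (0, 1/2), radius 1/7; s5: center (5/12, -1/20), radius 1/480


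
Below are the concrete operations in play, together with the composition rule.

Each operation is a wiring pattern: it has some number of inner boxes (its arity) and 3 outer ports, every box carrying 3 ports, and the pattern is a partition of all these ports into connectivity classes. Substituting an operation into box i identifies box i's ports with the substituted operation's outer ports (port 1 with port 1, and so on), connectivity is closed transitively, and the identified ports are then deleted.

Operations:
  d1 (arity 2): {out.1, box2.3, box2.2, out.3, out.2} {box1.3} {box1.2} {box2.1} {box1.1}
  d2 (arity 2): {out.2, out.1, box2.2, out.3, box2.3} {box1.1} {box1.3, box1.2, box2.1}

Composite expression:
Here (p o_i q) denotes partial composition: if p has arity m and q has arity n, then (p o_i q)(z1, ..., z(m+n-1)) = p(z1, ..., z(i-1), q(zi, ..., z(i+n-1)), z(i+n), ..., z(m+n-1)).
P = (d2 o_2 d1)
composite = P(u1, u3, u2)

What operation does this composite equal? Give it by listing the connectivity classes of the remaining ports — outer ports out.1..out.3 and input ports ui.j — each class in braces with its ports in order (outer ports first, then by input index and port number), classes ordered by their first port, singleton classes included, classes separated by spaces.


{out.1, out.2, out.3, u1.2, u1.3, u2.2, u2.3} {u1.1} {u2.1} {u3.1} {u3.2} {u3.3}

Two ports join when wires chain via d2-identified ports.
stage d1: inputs (u3, u2), connectivity {out.1, out.2, out.3, u2.2, u2.3} {u2.1} {u3.1} {u3.2} {u3.3}, out.j its boundary
stage d2: inputs (u1, u3, u2), connectivity {out.1, out.2, out.3, u1.2, u1.3, u2.2, u2.3} {u1.1} {u2.1} {u3.1} {u3.2} {u3.3}, out.j its boundary


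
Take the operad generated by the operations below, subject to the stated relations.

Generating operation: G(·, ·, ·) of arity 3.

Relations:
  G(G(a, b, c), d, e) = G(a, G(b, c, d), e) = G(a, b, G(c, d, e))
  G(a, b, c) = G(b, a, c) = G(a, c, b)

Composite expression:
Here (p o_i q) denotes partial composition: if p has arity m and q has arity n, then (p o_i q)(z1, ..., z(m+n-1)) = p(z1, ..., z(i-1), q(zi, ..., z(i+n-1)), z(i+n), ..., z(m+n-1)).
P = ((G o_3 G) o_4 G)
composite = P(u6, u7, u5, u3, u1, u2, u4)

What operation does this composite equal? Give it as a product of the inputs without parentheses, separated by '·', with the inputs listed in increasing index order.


u1 · u2 · u3 · u4 · u5 · u6 · u7

Any arrangement under G is one operation, so sort the u-inputs.
G(u3, u1, u2) flattens to u3 · u1 · u2
G(u5, G(u3, u1, u2), u4) flattens to u5 · u3 · u1 · u2 · u4
G(u6, u7, G(u5, G(u3, u1, u2), u4)) flattens to u6 · u7 · u5 · u3 · u1 · u2 · u4
commutativity sorts the factors: u1 · u2 · u3 · u4 · u5 · u6 · u7


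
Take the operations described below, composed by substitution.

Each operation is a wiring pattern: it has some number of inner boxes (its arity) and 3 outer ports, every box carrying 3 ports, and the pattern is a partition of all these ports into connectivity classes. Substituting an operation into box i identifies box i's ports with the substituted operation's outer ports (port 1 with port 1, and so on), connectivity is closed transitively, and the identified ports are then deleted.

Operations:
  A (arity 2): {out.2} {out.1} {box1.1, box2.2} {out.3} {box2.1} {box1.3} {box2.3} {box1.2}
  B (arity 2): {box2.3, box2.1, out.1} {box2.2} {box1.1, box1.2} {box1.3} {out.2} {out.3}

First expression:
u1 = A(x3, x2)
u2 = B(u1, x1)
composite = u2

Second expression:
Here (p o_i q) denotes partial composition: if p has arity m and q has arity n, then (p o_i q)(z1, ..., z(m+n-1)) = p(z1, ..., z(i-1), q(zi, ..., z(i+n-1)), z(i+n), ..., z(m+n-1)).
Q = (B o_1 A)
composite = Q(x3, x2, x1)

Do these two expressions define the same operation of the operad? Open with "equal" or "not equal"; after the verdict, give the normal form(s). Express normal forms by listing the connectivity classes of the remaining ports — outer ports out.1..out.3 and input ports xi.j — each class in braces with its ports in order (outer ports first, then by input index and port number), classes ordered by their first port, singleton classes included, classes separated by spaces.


The first expression, normalized: {out.1, x1.1, x1.3} {out.2} {out.3} {x1.2} {x2.1} {x2.2, x3.1} {x2.3} {x3.2} {x3.3}
The second expression, normalized: {out.1, x1.1, x1.3} {out.2} {out.3} {x1.2} {x2.1} {x2.2, x3.1} {x2.3} {x3.2} {x3.3}
Both agree, so they are equal.

equal: each reduces to {out.1, x1.1, x1.3} {out.2} {out.3} {x1.2} {x2.1} {x2.2, x3.1} {x2.3} {x3.2} {x3.3}


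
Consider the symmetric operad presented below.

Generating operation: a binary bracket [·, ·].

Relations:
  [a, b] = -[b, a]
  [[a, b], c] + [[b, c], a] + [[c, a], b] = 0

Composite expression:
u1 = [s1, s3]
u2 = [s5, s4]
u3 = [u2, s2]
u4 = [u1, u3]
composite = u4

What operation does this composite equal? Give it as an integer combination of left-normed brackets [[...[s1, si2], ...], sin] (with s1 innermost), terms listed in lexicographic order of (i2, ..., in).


[[[[s1, s3], s2], s4], s5] - [[[[s1, s3], s2], s5], s4] - [[[[s1, s3], s4], s5], s2] + [[[[s1, s3], s5], s4], s2]

Expand each bracket as ab - ba; the s1-initial words give the coefficients.
Composite bracket: [[s1, s3], [[s5, s4], s2]]
Under [a, b] = ab - ba we get 16 signed associative words (2^4 = 16).
Coefficients come from the s1-initial words:
  from s1s3s2s4s5, sign +1: term +[[[[s1, s3], s2], s4], s5]
  from s1s3s2s5s4, sign -1: term -[[[[s1, s3], s2], s5], s4]
  from s1s3s4s5s2, sign -1: term -[[[[s1, s3], s4], s5], s2]
  from s1s3s5s4s2, sign +1: term +[[[[s1, s3], s5], s4], s2]


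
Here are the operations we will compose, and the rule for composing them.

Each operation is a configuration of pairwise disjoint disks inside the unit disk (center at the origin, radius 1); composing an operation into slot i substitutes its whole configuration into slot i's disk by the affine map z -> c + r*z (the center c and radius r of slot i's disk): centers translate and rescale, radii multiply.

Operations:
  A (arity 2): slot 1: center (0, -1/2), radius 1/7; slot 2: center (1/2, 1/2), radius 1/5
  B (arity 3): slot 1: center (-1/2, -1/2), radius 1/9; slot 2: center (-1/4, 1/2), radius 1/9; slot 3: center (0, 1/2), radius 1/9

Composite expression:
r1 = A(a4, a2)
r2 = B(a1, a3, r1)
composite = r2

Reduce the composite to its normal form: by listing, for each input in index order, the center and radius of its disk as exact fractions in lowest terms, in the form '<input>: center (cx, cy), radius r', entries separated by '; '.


a1: center (-1/2, -1/2), radius 1/9; a2: center (1/18, 5/9), radius 1/45; a3: center (-1/4, 1/2), radius 1/9; a4: center (0, 4/9), radius 1/63


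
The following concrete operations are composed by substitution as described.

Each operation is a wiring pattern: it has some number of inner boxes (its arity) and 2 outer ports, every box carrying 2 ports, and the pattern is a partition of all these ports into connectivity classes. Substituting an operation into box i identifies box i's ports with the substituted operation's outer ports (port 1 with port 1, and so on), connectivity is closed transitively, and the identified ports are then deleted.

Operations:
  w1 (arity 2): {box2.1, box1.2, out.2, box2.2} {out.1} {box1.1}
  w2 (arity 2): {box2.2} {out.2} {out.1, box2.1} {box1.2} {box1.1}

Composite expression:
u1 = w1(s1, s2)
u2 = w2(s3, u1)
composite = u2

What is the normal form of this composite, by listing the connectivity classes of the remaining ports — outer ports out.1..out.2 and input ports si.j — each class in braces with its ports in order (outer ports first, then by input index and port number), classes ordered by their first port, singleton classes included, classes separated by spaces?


{out.1} {out.2} {s1.1} {s1.2, s2.1, s2.2} {s3.1} {s3.2}

Connectivity passes through glued w2-boundaries; trace each wire chain.
composing w1 on (s1, s2), with out.j its own outer ports: {out.1} {out.2, s1.2, s2.1, s2.2} {s1.1}
composing w2 on (s3, s1, s2), with out.j its own outer ports: {out.1} {out.2} {s1.1} {s1.2, s2.1, s2.2} {s3.1} {s3.2}


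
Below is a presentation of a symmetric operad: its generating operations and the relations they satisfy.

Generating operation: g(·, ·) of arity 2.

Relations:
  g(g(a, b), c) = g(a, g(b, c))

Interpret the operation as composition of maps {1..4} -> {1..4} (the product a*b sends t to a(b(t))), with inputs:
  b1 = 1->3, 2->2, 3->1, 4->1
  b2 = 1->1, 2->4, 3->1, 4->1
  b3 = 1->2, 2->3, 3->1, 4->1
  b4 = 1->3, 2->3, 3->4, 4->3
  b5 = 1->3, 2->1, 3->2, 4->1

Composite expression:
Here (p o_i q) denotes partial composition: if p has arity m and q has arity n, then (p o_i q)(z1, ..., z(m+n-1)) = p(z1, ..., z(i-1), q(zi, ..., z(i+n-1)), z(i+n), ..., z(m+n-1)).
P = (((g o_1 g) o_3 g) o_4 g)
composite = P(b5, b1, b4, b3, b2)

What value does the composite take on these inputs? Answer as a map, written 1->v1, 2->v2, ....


1->3, 2->3, 3->3, 4->3

g(b5, b1) = 1->2, 2->1, 3->3, 4->3
g(b3, b2) = 1->2, 2->1, 3->2, 4->2
g(b4, g(b3, b2)) = 1->3, 2->3, 3->3, 4->3
g(g(b5, b1), g(b4, g(b3, b2))) = 1->3, 2->3, 3->3, 4->3


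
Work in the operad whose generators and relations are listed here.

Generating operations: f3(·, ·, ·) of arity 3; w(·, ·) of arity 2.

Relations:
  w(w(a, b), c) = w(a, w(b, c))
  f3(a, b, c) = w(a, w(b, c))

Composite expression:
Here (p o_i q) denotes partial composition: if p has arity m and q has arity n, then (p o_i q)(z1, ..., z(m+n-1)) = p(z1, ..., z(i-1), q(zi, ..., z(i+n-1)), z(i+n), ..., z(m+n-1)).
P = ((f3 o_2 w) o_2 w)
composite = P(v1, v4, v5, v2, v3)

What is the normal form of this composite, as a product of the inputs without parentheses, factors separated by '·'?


Every regrouping of f3 is equal, so read the v-inputs in written order.
w(v4, v5) spells out as v4 · v5
w(w(v4, v5), v2) spells out as v4 · v5 · v2
f3(v1, w(w(v4, v5), v2), v3) spells out as v1 · v4 · v5 · v2 · v3

v1 · v4 · v5 · v2 · v3


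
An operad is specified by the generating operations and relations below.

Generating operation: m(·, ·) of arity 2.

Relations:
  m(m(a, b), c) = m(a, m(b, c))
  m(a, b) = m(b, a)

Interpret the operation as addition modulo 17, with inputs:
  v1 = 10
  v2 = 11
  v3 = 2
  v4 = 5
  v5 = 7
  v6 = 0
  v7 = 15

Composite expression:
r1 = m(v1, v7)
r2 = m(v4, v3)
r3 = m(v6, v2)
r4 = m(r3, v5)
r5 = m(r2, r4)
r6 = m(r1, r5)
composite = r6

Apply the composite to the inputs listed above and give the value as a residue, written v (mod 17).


16 (mod 17)

m(v1, v7) = 8
m(v4, v3) = 7
m(v6, v2) = 11
m(m(v6, v2), v5) = 1
m(m(v4, v3), m(m(v6, v2), v5)) = 8
m(m(v1, v7), m(m(v4, v3), m(m(v6, v2), v5))) = 16


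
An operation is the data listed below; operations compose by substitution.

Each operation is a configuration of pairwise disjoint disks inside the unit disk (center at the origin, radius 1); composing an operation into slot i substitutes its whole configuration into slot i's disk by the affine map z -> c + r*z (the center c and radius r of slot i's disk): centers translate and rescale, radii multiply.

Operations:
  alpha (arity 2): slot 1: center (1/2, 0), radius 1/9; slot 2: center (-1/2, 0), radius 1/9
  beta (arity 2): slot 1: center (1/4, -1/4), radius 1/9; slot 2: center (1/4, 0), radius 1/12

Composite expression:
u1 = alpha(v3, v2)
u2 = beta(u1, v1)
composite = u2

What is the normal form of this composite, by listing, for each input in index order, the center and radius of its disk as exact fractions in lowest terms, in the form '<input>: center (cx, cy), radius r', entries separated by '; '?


Below beta, radii multiply path by path; the v-disk centers shift.
input v3: applying the 2 nested substitutions gives center (11/36, -1/4), radius 1/81
input v2: applying the 2 nested substitutions gives center (7/36, -1/4), radius 1/81
input v1: applying the 1 nested substitution gives center (1/4, 0), radius 1/12

v1: center (1/4, 0), radius 1/12; v2: center (7/36, -1/4), radius 1/81; v3: center (11/36, -1/4), radius 1/81


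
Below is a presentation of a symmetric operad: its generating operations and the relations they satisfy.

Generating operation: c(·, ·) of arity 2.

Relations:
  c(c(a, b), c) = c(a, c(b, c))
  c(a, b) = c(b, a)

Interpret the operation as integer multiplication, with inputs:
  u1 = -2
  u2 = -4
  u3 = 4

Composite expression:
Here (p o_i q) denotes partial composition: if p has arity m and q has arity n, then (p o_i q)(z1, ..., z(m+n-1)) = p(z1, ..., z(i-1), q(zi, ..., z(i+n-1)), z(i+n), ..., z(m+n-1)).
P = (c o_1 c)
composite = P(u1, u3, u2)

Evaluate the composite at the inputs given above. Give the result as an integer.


32


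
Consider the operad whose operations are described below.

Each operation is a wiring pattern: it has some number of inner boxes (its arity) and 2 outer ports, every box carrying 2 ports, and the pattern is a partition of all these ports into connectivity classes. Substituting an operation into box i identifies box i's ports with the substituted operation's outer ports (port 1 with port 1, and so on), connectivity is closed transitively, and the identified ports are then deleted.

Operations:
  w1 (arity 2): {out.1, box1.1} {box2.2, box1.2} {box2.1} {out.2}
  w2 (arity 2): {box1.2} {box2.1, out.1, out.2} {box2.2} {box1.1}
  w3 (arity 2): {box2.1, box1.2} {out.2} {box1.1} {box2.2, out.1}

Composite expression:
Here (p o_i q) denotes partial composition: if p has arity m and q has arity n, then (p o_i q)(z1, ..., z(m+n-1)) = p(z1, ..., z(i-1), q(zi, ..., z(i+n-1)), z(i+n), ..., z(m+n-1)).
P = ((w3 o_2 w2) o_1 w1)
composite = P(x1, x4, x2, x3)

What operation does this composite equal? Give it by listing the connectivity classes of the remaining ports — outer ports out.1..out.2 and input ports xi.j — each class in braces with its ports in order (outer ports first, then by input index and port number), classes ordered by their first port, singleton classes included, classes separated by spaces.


{out.1, x3.1} {out.2} {x1.1} {x1.2, x4.2} {x2.1} {x2.2} {x3.2} {x4.1}

After gluing at w3, chains via deleted ports link the x-ports.
w1 over (x1, x4) gives {out.1, x1.1} {out.2} {x1.2, x4.2} {x4.1}, out.j being that stage's outer ports
w2 over (x2, x3) gives {out.1, out.2, x3.1} {x2.1} {x2.2} {x3.2}, out.j being that stage's outer ports
w3 over (x1, x4, x2, x3) gives {out.1, x3.1} {out.2} {x1.1} {x1.2, x4.2} {x2.1} {x2.2} {x3.2} {x4.1}, out.j being that stage's outer ports


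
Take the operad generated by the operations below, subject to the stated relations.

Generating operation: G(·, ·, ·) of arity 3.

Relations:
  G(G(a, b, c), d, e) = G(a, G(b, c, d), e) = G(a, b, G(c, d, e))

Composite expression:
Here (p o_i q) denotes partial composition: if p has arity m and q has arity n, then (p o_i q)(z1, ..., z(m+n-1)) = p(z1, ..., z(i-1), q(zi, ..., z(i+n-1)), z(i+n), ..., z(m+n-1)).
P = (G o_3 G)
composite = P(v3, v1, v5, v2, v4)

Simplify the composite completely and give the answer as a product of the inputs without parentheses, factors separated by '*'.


v3 * v1 * v5 * v2 * v4

Key point: G is associative — brackets drop, the v-order remains.
G(v5, v2, v4) unparenthesizes to v5 * v2 * v4
G(v3, v1, G(v5, v2, v4)) unparenthesizes to v3 * v1 * v5 * v2 * v4


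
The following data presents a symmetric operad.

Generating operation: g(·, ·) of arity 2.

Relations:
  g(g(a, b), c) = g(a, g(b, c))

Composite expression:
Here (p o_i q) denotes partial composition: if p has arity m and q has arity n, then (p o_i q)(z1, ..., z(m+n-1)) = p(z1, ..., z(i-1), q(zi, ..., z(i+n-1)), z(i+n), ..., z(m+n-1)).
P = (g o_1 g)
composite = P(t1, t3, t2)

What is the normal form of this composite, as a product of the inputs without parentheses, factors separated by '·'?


t1 · t3 · t2

Associativity of g dissolves the nesting; only the t-input order survives.
g(t1, t3) collapses to t1 · t3
g(g(t1, t3), t2) collapses to t1 · t3 · t2


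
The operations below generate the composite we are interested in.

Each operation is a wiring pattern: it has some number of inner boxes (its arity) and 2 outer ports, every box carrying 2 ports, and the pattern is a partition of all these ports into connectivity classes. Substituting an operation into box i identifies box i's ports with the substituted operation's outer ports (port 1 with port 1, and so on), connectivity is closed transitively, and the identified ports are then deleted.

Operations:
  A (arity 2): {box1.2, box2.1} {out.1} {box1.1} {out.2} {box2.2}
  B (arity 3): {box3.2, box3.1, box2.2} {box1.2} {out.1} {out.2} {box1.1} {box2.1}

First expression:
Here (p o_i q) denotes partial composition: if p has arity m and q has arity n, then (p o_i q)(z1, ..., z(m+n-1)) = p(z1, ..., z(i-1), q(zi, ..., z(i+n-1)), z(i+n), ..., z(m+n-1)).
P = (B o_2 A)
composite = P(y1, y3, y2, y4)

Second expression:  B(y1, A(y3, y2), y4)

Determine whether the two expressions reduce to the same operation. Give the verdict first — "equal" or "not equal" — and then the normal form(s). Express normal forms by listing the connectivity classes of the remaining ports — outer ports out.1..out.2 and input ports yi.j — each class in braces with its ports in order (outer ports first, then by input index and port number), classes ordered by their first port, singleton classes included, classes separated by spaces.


equal; both compose to {out.1} {out.2} {y1.1} {y1.2} {y2.1, y3.2} {y2.2} {y3.1} {y4.1, y4.2}

Reducing the first expression gives {out.1} {out.2} {y1.1} {y1.2} {y2.1, y3.2} {y2.2} {y3.1} {y4.1, y4.2}
Reducing the second expression gives {out.1} {out.2} {y1.1} {y1.2} {y2.1, y3.2} {y2.2} {y3.1} {y4.1, y4.2}
One common form — equal.


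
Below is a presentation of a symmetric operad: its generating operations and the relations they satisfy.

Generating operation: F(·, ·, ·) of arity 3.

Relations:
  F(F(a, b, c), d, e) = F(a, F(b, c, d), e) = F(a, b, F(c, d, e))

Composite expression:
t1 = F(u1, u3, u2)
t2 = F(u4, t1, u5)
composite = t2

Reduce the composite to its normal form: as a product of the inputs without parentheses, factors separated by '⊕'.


u4 ⊕ u1 ⊕ u3 ⊕ u2 ⊕ u5


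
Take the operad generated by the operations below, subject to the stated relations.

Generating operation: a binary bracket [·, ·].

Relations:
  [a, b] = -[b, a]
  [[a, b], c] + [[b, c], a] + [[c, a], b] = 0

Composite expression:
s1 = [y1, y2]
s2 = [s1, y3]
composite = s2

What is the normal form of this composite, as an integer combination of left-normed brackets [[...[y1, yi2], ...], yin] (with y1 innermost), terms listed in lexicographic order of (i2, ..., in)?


[[y1, y2], y3]

A multilinear Lie element is pinned by y1-initial words (y1 innermost).
Composite bracket: [[y1, y2], y3]
Applying ab - ba throughout gives 4 signed words (2^2 = 4).
Keep just the words that open with y1:
  the word y1y2y3 carries sign +1 and contributes +[[y1, y2], y3]


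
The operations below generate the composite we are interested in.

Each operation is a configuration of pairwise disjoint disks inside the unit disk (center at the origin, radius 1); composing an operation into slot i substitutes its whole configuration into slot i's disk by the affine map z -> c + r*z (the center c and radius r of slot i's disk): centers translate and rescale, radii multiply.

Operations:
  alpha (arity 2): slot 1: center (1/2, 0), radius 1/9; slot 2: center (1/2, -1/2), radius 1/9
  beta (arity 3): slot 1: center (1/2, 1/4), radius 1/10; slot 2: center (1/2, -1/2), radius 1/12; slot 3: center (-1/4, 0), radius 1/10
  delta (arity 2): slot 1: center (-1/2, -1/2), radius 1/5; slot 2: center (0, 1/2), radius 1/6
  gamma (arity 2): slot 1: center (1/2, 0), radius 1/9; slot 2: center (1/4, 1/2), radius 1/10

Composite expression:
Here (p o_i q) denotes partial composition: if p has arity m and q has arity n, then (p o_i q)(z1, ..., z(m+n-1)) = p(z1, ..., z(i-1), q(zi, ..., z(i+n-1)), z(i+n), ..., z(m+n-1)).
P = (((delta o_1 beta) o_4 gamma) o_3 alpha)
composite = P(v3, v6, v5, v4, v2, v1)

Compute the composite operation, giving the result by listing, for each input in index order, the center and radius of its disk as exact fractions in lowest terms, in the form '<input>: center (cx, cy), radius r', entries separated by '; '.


v1: center (1/24, 7/12), radius 1/60; v2: center (1/12, 1/2), radius 1/54; v3: center (-2/5, -9/20), radius 1/50; v4: center (-27/50, -51/100), radius 1/450; v5: center (-27/50, -1/2), radius 1/450; v6: center (-2/5, -3/5), radius 1/60

Affine substitution under delta: radii multiply and v-centers shift.
v3 passes through 2 substitutions, ending at center (-2/5, -9/20), radius 1/50
v6 passes through 2 substitutions, ending at center (-2/5, -3/5), radius 1/60
v5 passes through 3 substitutions, ending at center (-27/50, -1/2), radius 1/450
v4 passes through 3 substitutions, ending at center (-27/50, -51/100), radius 1/450
v2 passes through 2 substitutions, ending at center (1/12, 1/2), radius 1/54
v1 passes through 2 substitutions, ending at center (1/24, 7/12), radius 1/60


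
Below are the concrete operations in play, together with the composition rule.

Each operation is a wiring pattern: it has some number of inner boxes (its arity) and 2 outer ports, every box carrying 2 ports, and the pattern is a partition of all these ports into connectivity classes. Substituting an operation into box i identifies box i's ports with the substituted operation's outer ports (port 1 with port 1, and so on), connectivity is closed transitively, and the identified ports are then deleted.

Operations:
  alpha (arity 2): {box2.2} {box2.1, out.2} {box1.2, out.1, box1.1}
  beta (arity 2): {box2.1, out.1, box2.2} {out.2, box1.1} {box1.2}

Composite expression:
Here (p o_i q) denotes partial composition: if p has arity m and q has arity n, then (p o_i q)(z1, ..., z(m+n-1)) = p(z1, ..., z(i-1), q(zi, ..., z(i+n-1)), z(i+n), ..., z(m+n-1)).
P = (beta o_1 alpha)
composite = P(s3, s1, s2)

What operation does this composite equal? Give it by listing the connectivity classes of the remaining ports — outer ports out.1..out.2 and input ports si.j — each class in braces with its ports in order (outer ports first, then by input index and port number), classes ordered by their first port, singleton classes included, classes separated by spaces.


{out.1, s2.1, s2.2} {out.2, s3.1, s3.2} {s1.1} {s1.2}

Substituting into beta glues patterns; closure does the rest.
composing alpha on (s3, s1), with out.j its own outer ports: {out.1, s3.1, s3.2} {out.2, s1.1} {s1.2}
composing beta on (s3, s1, s2), with out.j its own outer ports: {out.1, s2.1, s2.2} {out.2, s3.1, s3.2} {s1.1} {s1.2}


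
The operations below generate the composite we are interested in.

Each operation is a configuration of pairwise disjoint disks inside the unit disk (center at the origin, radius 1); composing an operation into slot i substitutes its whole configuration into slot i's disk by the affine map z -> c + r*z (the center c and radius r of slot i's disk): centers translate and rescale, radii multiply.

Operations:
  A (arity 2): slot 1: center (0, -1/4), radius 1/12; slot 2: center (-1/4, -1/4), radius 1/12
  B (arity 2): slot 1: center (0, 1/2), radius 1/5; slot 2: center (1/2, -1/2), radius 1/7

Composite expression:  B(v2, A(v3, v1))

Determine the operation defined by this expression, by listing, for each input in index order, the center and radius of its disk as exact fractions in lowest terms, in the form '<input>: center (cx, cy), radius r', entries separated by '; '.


Below B, radii multiply path by path; the v-disk centers shift.
input v2: applying the 1 nested substitution gives center (0, 1/2), radius 1/5
input v3: applying the 2 nested substitutions gives center (1/2, -15/28), radius 1/84
input v1: applying the 2 nested substitutions gives center (13/28, -15/28), radius 1/84

v1: center (13/28, -15/28), radius 1/84; v2: center (0, 1/2), radius 1/5; v3: center (1/2, -15/28), radius 1/84


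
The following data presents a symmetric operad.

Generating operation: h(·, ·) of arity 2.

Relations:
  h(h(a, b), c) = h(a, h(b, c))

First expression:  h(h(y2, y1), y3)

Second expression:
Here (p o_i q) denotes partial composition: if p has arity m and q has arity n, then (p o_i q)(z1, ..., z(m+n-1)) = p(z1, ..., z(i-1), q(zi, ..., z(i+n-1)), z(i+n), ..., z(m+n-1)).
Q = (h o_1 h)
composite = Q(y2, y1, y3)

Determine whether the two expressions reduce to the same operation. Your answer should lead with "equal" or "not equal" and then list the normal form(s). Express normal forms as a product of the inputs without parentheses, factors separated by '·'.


equal; the common form is y2 · y1 · y3
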